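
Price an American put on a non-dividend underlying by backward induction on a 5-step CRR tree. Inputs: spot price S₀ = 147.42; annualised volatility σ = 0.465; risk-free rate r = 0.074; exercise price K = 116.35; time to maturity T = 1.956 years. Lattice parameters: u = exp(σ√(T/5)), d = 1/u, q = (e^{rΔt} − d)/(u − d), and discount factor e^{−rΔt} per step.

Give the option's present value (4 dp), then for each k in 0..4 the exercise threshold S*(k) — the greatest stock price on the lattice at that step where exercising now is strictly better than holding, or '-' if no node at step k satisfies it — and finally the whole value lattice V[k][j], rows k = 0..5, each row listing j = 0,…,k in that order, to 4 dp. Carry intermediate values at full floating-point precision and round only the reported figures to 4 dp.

price = 14.3676
boundary = - - - 61.6066 82.4019
tree:
14.3676
23.2334 5.5534
36.4461 10.2096 0.8017
54.7434 18.6731 1.5797 0.0000
70.2907 33.9481 3.1128 0.0000 0.0000
81.9144 54.7434 6.1335 0.0000 0.0000 0.0000

Δt=0.39120, u=1.33755, d=0.74764, q=0.47759, disc=e^(-rΔt)=0.97147
k=5 terminal: V=max(K-S,0) → 81.9144 54.7434 6.1335 0.0000 0.0000 0.0000
k=4: j=0 S=46.0593 intr=70.2907 cont=66.9708 V=70.2907[EX]; j=1 S=82.4019 intr=33.9481 cont=30.6282 V=33.9481[EX]; j=2 S=147.4200 intr=0.0000 cont=3.1128 V=3.1128[hold]; j=3 S=263.7399 intr=0.0000 cont=0.0000 V=0.0000[hold]; j=4 S=471.8405 intr=0.0000 cont=0.0000 V=0.0000[hold]  S*(4)=82.4019
k=3: j=0 S=61.6066 intr=54.7434 cont=51.4235 V=54.7434[EX]; j=1 S=110.2165 intr=6.1335 cont=18.6731 V=18.6731[hold]; j=2 S=197.1815 intr=0.0000 cont=1.5797 V=1.5797[hold]; j=3 S=352.7650 intr=0.0000 cont=0.0000 V=0.0000[hold]  S*(3)=61.6066
k=2: j=0 S=82.4019 intr=33.9481 cont=36.4461 V=36.4461[hold]; j=1 S=147.4200 intr=0.0000 cont=10.2096 V=10.2096[hold]; j=2 S=263.7399 intr=0.0000 cont=0.8017 V=0.8017[hold]  S*(2)=-
k=1: j=0 S=110.2165 intr=6.1335 cont=23.2334 V=23.2334[hold]; j=1 S=197.1815 intr=0.0000 cont=5.5534 V=5.5534[hold]  S*(1)=-
k=0: j=0 S=147.4200 intr=0.0000 cont=14.3676 V=14.3676[hold]  S*(0)=-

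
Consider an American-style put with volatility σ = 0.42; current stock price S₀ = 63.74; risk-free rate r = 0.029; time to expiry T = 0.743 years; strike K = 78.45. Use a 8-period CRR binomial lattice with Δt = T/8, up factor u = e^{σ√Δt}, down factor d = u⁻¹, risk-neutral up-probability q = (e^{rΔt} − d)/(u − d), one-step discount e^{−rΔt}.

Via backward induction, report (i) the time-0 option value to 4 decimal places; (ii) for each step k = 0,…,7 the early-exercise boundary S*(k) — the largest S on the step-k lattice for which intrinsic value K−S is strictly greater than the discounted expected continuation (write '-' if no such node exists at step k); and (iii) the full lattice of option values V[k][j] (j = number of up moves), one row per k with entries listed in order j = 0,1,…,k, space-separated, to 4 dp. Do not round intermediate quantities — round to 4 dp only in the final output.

params: Δt=0.09287 u=1.13655 d=0.87986 q=0.47855 e^(-rΔt)=0.99731
t_8 payoffs: 55.5568 48.8779 40.2504 29.1059 14.7100 0.0000 0.0000 0.0000 0.0000
t_7: node(7,0) S=26.0192 payoff=52.4308 vs cont=52.2198 → 52.4308 [stop]  node(7,1) S=33.6102 payoff=44.8398 vs cont=44.6288 → 44.8398 [stop]  node(7,2) S=43.4157 payoff=35.0343 vs cont=34.8232 → 35.0343 [stop]  node(7,3) S=56.0820 payoff=22.3680 vs cont=22.1569 → 22.3680 [stop]  node(7,4) S=72.4436 payoff=6.0064 vs cont=7.6499 → 7.6499 [wait]  node(7,5) S=93.5787 payoff=0.0000 vs cont=0.0000 → 0.0000 [wait]  node(7,6) S=120.8797 payoff=0.0000 vs cont=0.0000 → 0.0000 [wait]  node(7,7) S=156.1456 payoff=0.0000 vs cont=0.0000 → 0.0000 [wait]  ⇒ S*(7)=56.0820
t_6: node(6,0) S=29.5721 payoff=48.8779 vs cont=48.6669 → 48.8779 [stop]  node(6,1) S=38.1996 payoff=40.2504 vs cont=40.0394 → 40.2504 [stop]  node(6,2) S=49.3441 payoff=29.1059 vs cont=28.8949 → 29.1059 [stop]  node(6,3) S=63.7400 payoff=14.7100 vs cont=15.2834 → 15.2834 [wait]  node(6,4) S=82.3358 payoff=0.0000 vs cont=3.9783 → 3.9783 [wait]  node(6,5) S=106.3568 payoff=0.0000 vs cont=0.0000 → 0.0000 [wait]  node(6,6) S=137.3857 payoff=0.0000 vs cont=0.0000 → 0.0000 [wait]  ⇒ S*(6)=49.3441
t_5: node(5,0) S=33.6102 payoff=44.8398 vs cont=44.6288 → 44.8398 [stop]  node(5,1) S=43.4157 payoff=35.0343 vs cont=34.8232 → 35.0343 [stop]  node(5,2) S=56.0820 payoff=22.3680 vs cont=22.4306 → 22.4306 [wait]  node(5,3) S=72.4436 payoff=6.0064 vs cont=9.8468 → 9.8468 [wait]  node(5,4) S=93.5787 payoff=0.0000 vs cont=2.0689 → 2.0689 [wait]  node(5,5) S=120.8797 payoff=0.0000 vs cont=0.0000 → 0.0000 [wait]  ⇒ S*(5)=43.4157
t_4: node(4,0) S=38.1996 payoff=40.2504 vs cont=40.0394 → 40.2504 [stop]  node(4,1) S=49.3441 payoff=29.1059 vs cont=28.9248 → 29.1059 [stop]  node(4,2) S=63.7400 payoff=14.7100 vs cont=16.3645 → 16.3645 [wait]  node(4,3) S=82.3358 payoff=0.0000 vs cont=6.1082 → 6.1082 [wait]  node(4,4) S=106.3568 payoff=0.0000 vs cont=1.0759 → 1.0759 [wait]  ⇒ S*(4)=49.3441
t_3: node(3,0) S=43.4157 payoff=35.0343 vs cont=34.8232 → 35.0343 [stop]  node(3,1) S=56.0820 payoff=22.3680 vs cont=22.9466 → 22.9466 [wait]  node(3,2) S=72.4436 payoff=6.0064 vs cont=11.4255 → 11.4255 [wait]  node(3,3) S=93.5787 payoff=0.0000 vs cont=3.6900 → 3.6900 [wait]  ⇒ S*(3)=43.4157
t_2: node(2,0) S=49.3441 payoff=29.1059 vs cont=29.1710 → 29.1710 [wait]  node(2,1) S=63.7400 payoff=14.7100 vs cont=17.3862 → 17.3862 [wait]  node(2,2) S=82.3358 payoff=0.0000 vs cont=7.7029 → 7.7029 [wait]  ⇒ S*(2)=-
t_1: node(1,0) S=56.0820 payoff=22.3680 vs cont=23.4681 → 23.4681 [wait]  node(1,1) S=72.4436 payoff=6.0064 vs cont=12.7180 → 12.7180 [wait]  ⇒ S*(1)=-
t_0: node(0,0) S=63.7400 payoff=14.7100 vs cont=18.2743 → 18.2743 [wait]  ⇒ S*(0)=-

price = 18.2743
boundary = - - - 43.4157 49.3441 43.4157 49.3441 56.0820
tree:
18.2743
23.4681 12.7180
29.1710 17.3862 7.7029
35.0343 22.9466 11.4255 3.6900
40.2504 29.1059 16.3645 6.1082 1.0759
44.8398 35.0343 22.4306 9.8468 2.0689 0.0000
48.8779 40.2504 29.1059 15.2834 3.9783 0.0000 0.0000
52.4308 44.8398 35.0343 22.3680 7.6499 0.0000 0.0000 0.0000
55.5568 48.8779 40.2504 29.1059 14.7100 0.0000 0.0000 0.0000 0.0000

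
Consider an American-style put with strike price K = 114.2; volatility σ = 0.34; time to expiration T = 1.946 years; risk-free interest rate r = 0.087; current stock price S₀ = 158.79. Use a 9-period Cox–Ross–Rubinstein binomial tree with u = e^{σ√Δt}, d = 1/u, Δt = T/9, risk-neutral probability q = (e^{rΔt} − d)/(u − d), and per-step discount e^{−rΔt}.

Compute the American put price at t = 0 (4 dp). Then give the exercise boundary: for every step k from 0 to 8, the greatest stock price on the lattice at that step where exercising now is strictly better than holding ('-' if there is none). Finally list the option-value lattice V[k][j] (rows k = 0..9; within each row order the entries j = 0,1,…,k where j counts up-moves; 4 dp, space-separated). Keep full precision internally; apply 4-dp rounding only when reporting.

params: Δt=0.21622 u=1.17128 d=0.85377 q=0.52036 e^(-rΔt)=0.98136
t_9 payoffs: 75.9290 61.6960 42.1696 15.3814 0.0000 0.0000 0.0000 0.0000 0.0000 0.0000
t_8: node(8,0) S=44.8261 payoff=69.3739 vs cont=67.2457 → 69.3739 [stop]  node(8,1) S=61.4970 payoff=52.7030 vs cont=50.5748 → 52.7030 [stop]  node(8,2) S=84.3679 payoff=29.8321 vs cont=27.7040 → 29.8321 [stop]  node(8,3) S=115.7444 payoff=0.0000 vs cont=7.2400 → 7.2400 [wait]  node(8,4) S=158.7900 payoff=0.0000 vs cont=0.0000 → 0.0000 [wait]  node(8,5) S=217.8443 payoff=0.0000 vs cont=0.0000 → 0.0000 [wait]  node(8,6) S=298.8610 payoff=0.0000 vs cont=0.0000 → 0.0000 [wait]  node(8,7) S=410.0079 payoff=0.0000 vs cont=0.0000 → 0.0000 [wait]  node(8,8) S=562.4906 payoff=0.0000 vs cont=0.0000 → 0.0000 [wait]  ⇒ S*(8)=84.3679
t_7: node(7,0) S=52.5040 payoff=61.6960 vs cont=59.5678 → 61.6960 [stop]  node(7,1) S=72.0304 payoff=42.1696 vs cont=40.0415 → 42.1696 [stop]  node(7,2) S=98.8186 payoff=15.3814 vs cont=17.7392 → 17.7392 [wait]  node(7,3) S=135.5694 payoff=0.0000 vs cont=3.4079 → 3.4079 [wait]  node(7,4) S=185.9879 payoff=0.0000 vs cont=0.0000 → 0.0000 [wait]  node(7,5) S=255.1571 payoff=0.0000 vs cont=0.0000 → 0.0000 [wait]  node(7,6) S=350.0505 payoff=0.0000 vs cont=0.0000 → 0.0000 [wait]  node(7,7) S=480.2350 payoff=0.0000 vs cont=0.0000 → 0.0000 [wait]  ⇒ S*(7)=72.0304
t_6: node(6,0) S=61.4970 payoff=52.7030 vs cont=50.5748 → 52.7030 [stop]  node(6,1) S=84.3679 payoff=29.8321 vs cont=28.9080 → 29.8321 [stop]  node(6,2) S=115.7444 payoff=0.0000 vs cont=10.0901 → 10.0901 [wait]  node(6,3) S=158.7900 payoff=0.0000 vs cont=1.6041 → 1.6041 [wait]  node(6,4) S=217.8443 payoff=0.0000 vs cont=0.0000 → 0.0000 [wait]  node(6,5) S=298.8610 payoff=0.0000 vs cont=0.0000 → 0.0000 [wait]  node(6,6) S=410.0079 payoff=0.0000 vs cont=0.0000 → 0.0000 [wait]  ⇒ S*(6)=84.3679
t_5: node(5,0) S=72.0304 payoff=42.1696 vs cont=40.0415 → 42.1696 [stop]  node(5,1) S=98.8186 payoff=15.3814 vs cont=19.1946 → 19.1946 [wait]  node(5,2) S=135.5694 payoff=0.0000 vs cont=5.5685 → 5.5685 [wait]  node(5,3) S=185.9879 payoff=0.0000 vs cont=0.7550 → 0.7550 [wait]  node(5,4) S=255.1571 payoff=0.0000 vs cont=0.0000 → 0.0000 [wait]  node(5,5) S=350.0505 payoff=0.0000 vs cont=0.0000 → 0.0000 [wait]  ⇒ S*(5)=72.0304
t_4: node(4,0) S=84.3679 payoff=29.8321 vs cont=29.6512 → 29.8321 [stop]  node(4,1) S=115.7444 payoff=0.0000 vs cont=11.8785 → 11.8785 [wait]  node(4,2) S=158.7900 payoff=0.0000 vs cont=3.0067 → 3.0067 [wait]  node(4,3) S=217.8443 payoff=0.0000 vs cont=0.3554 → 0.3554 [wait]  node(4,4) S=298.8610 payoff=0.0000 vs cont=0.0000 → 0.0000 [wait]  ⇒ S*(4)=84.3679
t_3: node(3,0) S=98.8186 payoff=15.3814 vs cont=20.1079 → 20.1079 [wait]  node(3,1) S=135.5694 payoff=0.0000 vs cont=7.1266 → 7.1266 [wait]  node(3,2) S=185.9879 payoff=0.0000 vs cont=1.5967 → 1.5967 [wait]  node(3,3) S=255.1571 payoff=0.0000 vs cont=0.1673 → 0.1673 [wait]  ⇒ S*(3)=-
t_2: node(2,0) S=115.7444 payoff=0.0000 vs cont=13.1041 → 13.1041 [wait]  node(2,1) S=158.7900 payoff=0.0000 vs cont=4.1699 → 4.1699 [wait]  node(2,2) S=217.8443 payoff=0.0000 vs cont=0.8370 → 0.8370 [wait]  ⇒ S*(2)=-
t_1: node(1,0) S=135.5694 payoff=0.0000 vs cont=8.2975 → 8.2975 [wait]  node(1,1) S=185.9879 payoff=0.0000 vs cont=2.3902 → 2.3902 [wait]  ⇒ S*(1)=-
t_0: node(0,0) S=158.7900 payoff=0.0000 vs cont=5.1262 → 5.1262 [wait]  ⇒ S*(0)=-

price = 5.1262
boundary = - - - - 84.3679 72.0304 84.3679 72.0304 84.3679
tree:
5.1262
8.2975 2.3902
13.1041 4.1699 0.8370
20.1079 7.1266 1.5967 0.1673
29.8321 11.8785 3.0067 0.3554 0.0000
42.1696 19.1946 5.5685 0.7550 0.0000 0.0000
52.7030 29.8321 10.0901 1.6041 0.0000 0.0000 0.0000
61.6960 42.1696 17.7392 3.4079 0.0000 0.0000 0.0000 0.0000
69.3739 52.7030 29.8321 7.2400 0.0000 0.0000 0.0000 0.0000 0.0000
75.9290 61.6960 42.1696 15.3814 0.0000 0.0000 0.0000 0.0000 0.0000 0.0000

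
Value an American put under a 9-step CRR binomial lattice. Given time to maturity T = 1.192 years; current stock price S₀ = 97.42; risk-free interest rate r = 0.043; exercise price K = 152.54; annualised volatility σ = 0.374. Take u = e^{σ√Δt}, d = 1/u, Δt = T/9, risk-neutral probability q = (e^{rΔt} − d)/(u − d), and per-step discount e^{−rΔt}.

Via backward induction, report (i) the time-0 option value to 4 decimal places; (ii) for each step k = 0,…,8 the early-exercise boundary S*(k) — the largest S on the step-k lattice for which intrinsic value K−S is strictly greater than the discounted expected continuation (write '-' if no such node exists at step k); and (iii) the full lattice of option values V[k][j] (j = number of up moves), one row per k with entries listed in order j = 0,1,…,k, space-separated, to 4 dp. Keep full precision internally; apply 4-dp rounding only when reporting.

price = 55.5016
boundary = - 85.0230 97.4200 85.0230 97.4200 85.0230 97.4200 111.6246 127.9002
tree:
55.5016
67.5170 43.4928
78.3364 55.1200 31.7521
87.7790 67.5170 42.5833 20.7123
96.0201 78.3364 55.1200 29.8737 11.3025
103.2124 87.7790 67.5170 41.5189 17.9542 4.4266
109.4895 96.0201 78.3364 55.1200 27.6753 7.9222 0.7954
114.9678 103.2124 87.7790 67.5170 40.9154 14.0496 1.5591 0.0000
119.7490 109.4895 96.0201 78.3364 55.1200 24.6398 3.0563 0.0000 0.0000
123.9217 114.9678 103.2124 87.7790 67.5170 40.9154 5.9910 0.0000 0.0000 0.0000

params: Δt=0.13244 u=1.14581 d=0.87275 q=0.48694 e^(-rΔt)=0.99432
t_9 payoffs: 123.9217 114.9678 103.2124 87.7790 67.5170 40.9154 5.9910 0.0000 0.0000 0.0000
t_8: node(8,0) S=32.7910 payoff=119.7490 vs cont=118.8827 → 119.7490 [stop]  node(8,1) S=43.0505 payoff=109.4895 vs cont=108.6232 → 109.4895 [stop]  node(8,2) S=56.5199 payoff=96.0201 vs cont=95.1538 → 96.0201 [stop]  node(8,3) S=74.2036 payoff=78.3364 vs cont=77.4701 → 78.3364 [stop]  node(8,4) S=97.4200 payoff=55.1200 vs cont=54.2537 → 55.1200 [stop]  node(8,5) S=127.9002 payoff=24.6398 vs cont=23.7735 → 24.6398 [stop]  node(8,6) S=167.9170 payoff=0.0000 vs cont=3.0563 → 3.0563 [wait]  node(8,7) S=220.4539 payoff=0.0000 vs cont=0.0000 → 0.0000 [wait]  node(8,8) S=289.4283 payoff=0.0000 vs cont=0.0000 → 0.0000 [wait]  ⇒ S*(8)=127.9002
t_7: node(7,0) S=37.5722 payoff=114.9678 vs cont=114.1015 → 114.9678 [stop]  node(7,1) S=49.3276 payoff=103.2124 vs cont=102.3461 → 103.2124 [stop]  node(7,2) S=64.7610 payoff=87.7790 vs cont=86.9128 → 87.7790 [stop]  node(7,3) S=85.0230 payoff=67.5170 vs cont=66.6507 → 67.5170 [stop]  node(7,4) S=111.6246 payoff=40.9154 vs cont=40.0492 → 40.9154 [stop]  node(7,5) S=146.5490 payoff=5.9910 vs cont=14.0496 → 14.0496 [wait]  node(7,6) S=192.4005 payoff=0.0000 vs cont=1.5591 → 1.5591 [wait]  node(7,7) S=252.5977 payoff=0.0000 vs cont=0.0000 → 0.0000 [wait]  ⇒ S*(7)=111.6246
t_6: node(6,0) S=43.0505 payoff=109.4895 vs cont=108.6232 → 109.4895 [stop]  node(6,1) S=56.5199 payoff=96.0201 vs cont=95.1538 → 96.0201 [stop]  node(6,2) S=74.2036 payoff=78.3364 vs cont=77.4701 → 78.3364 [stop]  node(6,3) S=97.4200 payoff=55.1200 vs cont=54.2537 → 55.1200 [stop]  node(6,4) S=127.9002 payoff=24.6398 vs cont=27.6753 → 27.6753 [wait]  node(6,5) S=167.9170 payoff=0.0000 vs cont=7.9222 → 7.9222 [wait]  node(6,6) S=220.4539 payoff=0.0000 vs cont=0.7954 → 0.7954 [wait]  ⇒ S*(6)=97.4200
t_5: node(5,0) S=49.3276 payoff=103.2124 vs cont=102.3461 → 103.2124 [stop]  node(5,1) S=64.7610 payoff=87.7790 vs cont=86.9128 → 87.7790 [stop]  node(5,2) S=85.0230 payoff=67.5170 vs cont=66.6507 → 67.5170 [stop]  node(5,3) S=111.6246 payoff=40.9154 vs cont=41.5189 → 41.5189 [wait]  node(5,4) S=146.5490 payoff=5.9910 vs cont=17.9542 → 17.9542 [wait]  node(5,5) S=192.4005 payoff=0.0000 vs cont=4.4266 → 4.4266 [wait]  ⇒ S*(5)=85.0230
t_4: node(4,0) S=56.5199 payoff=96.0201 vs cont=95.1538 → 96.0201 [stop]  node(4,1) S=74.2036 payoff=78.3364 vs cont=77.4701 → 78.3364 [stop]  node(4,2) S=97.4200 payoff=55.1200 vs cont=54.5459 → 55.1200 [stop]  node(4,3) S=127.9002 payoff=24.6398 vs cont=29.8737 → 29.8737 [wait]  node(4,4) S=167.9170 payoff=0.0000 vs cont=11.3025 → 11.3025 [wait]  ⇒ S*(4)=97.4200
t_3: node(3,0) S=64.7610 payoff=87.7790 vs cont=86.9128 → 87.7790 [stop]  node(3,1) S=85.0230 payoff=67.5170 vs cont=66.6507 → 67.5170 [stop]  node(3,2) S=111.6246 payoff=40.9154 vs cont=42.5833 → 42.5833 [wait]  node(3,3) S=146.5490 payoff=5.9910 vs cont=20.7123 → 20.7123 [wait]  ⇒ S*(3)=85.0230
t_2: node(2,0) S=74.2036 payoff=78.3364 vs cont=77.4701 → 78.3364 [stop]  node(2,1) S=97.4200 payoff=55.1200 vs cont=55.0613 → 55.1200 [stop]  node(2,2) S=127.9002 payoff=24.6398 vs cont=31.7521 → 31.7521 [wait]  ⇒ S*(2)=97.4200
t_1: node(1,0) S=85.0230 payoff=67.5170 vs cont=66.6507 → 67.5170 [stop]  node(1,1) S=111.6246 payoff=40.9154 vs cont=43.4928 → 43.4928 [wait]  ⇒ S*(1)=85.0230
t_0: node(0,0) S=97.4200 payoff=55.1200 vs cont=55.5016 → 55.5016 [wait]  ⇒ S*(0)=-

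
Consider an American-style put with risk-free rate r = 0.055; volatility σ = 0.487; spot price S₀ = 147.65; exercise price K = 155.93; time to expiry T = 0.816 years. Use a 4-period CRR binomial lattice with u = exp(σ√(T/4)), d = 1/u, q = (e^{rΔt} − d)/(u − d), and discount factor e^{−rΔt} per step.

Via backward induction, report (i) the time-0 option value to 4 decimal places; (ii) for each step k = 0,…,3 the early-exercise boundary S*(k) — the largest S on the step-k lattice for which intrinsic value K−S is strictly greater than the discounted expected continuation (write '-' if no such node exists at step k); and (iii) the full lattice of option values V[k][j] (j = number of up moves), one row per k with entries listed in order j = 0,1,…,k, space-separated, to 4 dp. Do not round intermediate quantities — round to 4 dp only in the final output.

price = 27.6862
boundary = - - 95.0996 118.4966
tree:
27.6862
41.8979 12.3672
60.8304 21.6105 2.2685
79.6078 37.4334 4.3339 0.0000
94.6775 60.8304 8.2800 0.0000 0.0000

params: Δt=0.20400 u=1.24603 d=0.80255 q=0.47067 e^(-rΔt)=0.98884
t_4 payoffs: 94.6775 60.8304 8.2800 0.0000 0.0000
t_3: node(3,0) S=76.3222 payoff=79.6078 vs cont=77.8680 → 79.6078 [stop]  node(3,1) S=118.4966 payoff=37.4334 vs cont=35.6936 → 37.4334 [stop]  node(3,2) S=183.9759 payoff=0.0000 vs cont=4.3339 → 4.3339 [wait]  node(3,3) S=285.6380 payoff=0.0000 vs cont=0.0000 → 0.0000 [wait]  ⇒ S*(3)=118.4966
t_2: node(2,0) S=95.0996 payoff=60.8304 vs cont=59.0907 → 60.8304 [stop]  node(2,1) S=147.6500 payoff=8.2800 vs cont=21.6105 → 21.6105 [wait]  node(2,2) S=229.2390 payoff=0.0000 vs cont=2.2685 → 2.2685 [wait]  ⇒ S*(2)=95.0996
t_1: node(1,0) S=118.4966 payoff=37.4334 vs cont=41.8979 → 41.8979 [wait]  node(1,1) S=183.9759 payoff=0.0000 vs cont=12.3672 → 12.3672 [wait]  ⇒ S*(1)=-
t_0: node(0,0) S=147.6500 payoff=8.2800 vs cont=27.6862 → 27.6862 [wait]  ⇒ S*(0)=-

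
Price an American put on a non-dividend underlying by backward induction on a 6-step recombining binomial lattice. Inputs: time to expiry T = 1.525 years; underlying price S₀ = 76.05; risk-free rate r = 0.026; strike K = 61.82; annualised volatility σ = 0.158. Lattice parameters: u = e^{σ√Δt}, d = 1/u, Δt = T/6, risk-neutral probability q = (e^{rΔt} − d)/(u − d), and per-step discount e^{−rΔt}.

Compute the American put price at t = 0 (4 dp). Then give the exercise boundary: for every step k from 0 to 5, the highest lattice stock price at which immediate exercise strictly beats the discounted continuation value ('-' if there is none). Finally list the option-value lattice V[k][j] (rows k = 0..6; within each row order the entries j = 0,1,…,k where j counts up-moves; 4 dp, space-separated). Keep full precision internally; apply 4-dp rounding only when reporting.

params: Δt=0.25417 u=1.08291 d=0.92343 q=0.52167 e^(-rΔt)=0.99341
t_6 payoffs: 14.6642 6.5202 0.0000 0.0000 0.0000 0.0000 0.0000
t_5: node(5,0) S=51.0657 payoff=10.7543 vs cont=10.3471 → 10.7543 [stop]  node(5,1) S=59.8849 payoff=1.9351 vs cont=3.0983 → 3.0983 [wait]  node(5,2) S=70.2272 payoff=0.0000 vs cont=0.0000 → 0.0000 [wait]  node(5,3) S=82.3556 payoff=0.0000 vs cont=0.0000 → 0.0000 [wait]  node(5,4) S=96.5787 payoff=0.0000 vs cont=0.0000 → 0.0000 [wait]  node(5,5) S=113.2581 payoff=0.0000 vs cont=0.0000 → 0.0000 [wait]  ⇒ S*(5)=51.0657
t_4: node(4,0) S=55.2998 payoff=6.5202 vs cont=6.7159 → 6.7159 [wait]  node(4,1) S=64.8502 payoff=0.0000 vs cont=1.4722 → 1.4722 [wait]  node(4,2) S=76.0500 payoff=0.0000 vs cont=0.0000 → 0.0000 [wait]  node(4,3) S=89.1841 payoff=0.0000 vs cont=0.0000 → 0.0000 [wait]  node(4,4) S=104.5864 payoff=0.0000 vs cont=0.0000 → 0.0000 [wait]  ⇒ S*(4)=-
t_3: node(3,0) S=59.8849 payoff=1.9351 vs cont=3.9542 → 3.9542 [wait]  node(3,1) S=70.2272 payoff=0.0000 vs cont=0.6996 → 0.6996 [wait]  node(3,2) S=82.3556 payoff=0.0000 vs cont=0.0000 → 0.0000 [wait]  node(3,3) S=96.5787 payoff=0.0000 vs cont=0.0000 → 0.0000 [wait]  ⇒ S*(3)=-
t_2: node(2,0) S=64.8502 payoff=0.0000 vs cont=2.2415 → 2.2415 [wait]  node(2,1) S=76.0500 payoff=0.0000 vs cont=0.3324 → 0.3324 [wait]  node(2,2) S=89.1841 payoff=0.0000 vs cont=0.0000 → 0.0000 [wait]  ⇒ S*(2)=-
t_1: node(1,0) S=70.2272 payoff=0.0000 vs cont=1.2374 → 1.2374 [wait]  node(1,1) S=82.3556 payoff=0.0000 vs cont=0.1580 → 0.1580 [wait]  ⇒ S*(1)=-
t_0: node(0,0) S=76.0500 payoff=0.0000 vs cont=0.6698 → 0.6698 [wait]  ⇒ S*(0)=-

price = 0.6698
boundary = - - - - - 51.0657
tree:
0.6698
1.2374 0.1580
2.2415 0.3324 0.0000
3.9542 0.6996 0.0000 0.0000
6.7159 1.4722 0.0000 0.0000 0.0000
10.7543 3.0983 0.0000 0.0000 0.0000 0.0000
14.6642 6.5202 0.0000 0.0000 0.0000 0.0000 0.0000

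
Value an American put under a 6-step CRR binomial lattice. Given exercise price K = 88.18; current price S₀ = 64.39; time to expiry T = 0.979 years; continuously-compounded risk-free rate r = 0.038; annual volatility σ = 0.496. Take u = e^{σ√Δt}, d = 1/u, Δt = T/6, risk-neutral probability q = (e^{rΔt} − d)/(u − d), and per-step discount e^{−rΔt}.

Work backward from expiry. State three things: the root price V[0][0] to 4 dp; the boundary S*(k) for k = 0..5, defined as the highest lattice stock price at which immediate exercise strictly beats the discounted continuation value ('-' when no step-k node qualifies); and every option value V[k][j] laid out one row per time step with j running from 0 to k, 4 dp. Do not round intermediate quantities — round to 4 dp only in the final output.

Δt=0.16317, u=1.22183, d=0.81844, q=0.46550, disc=e^(-rΔt)=0.99382
k=6 terminal: V=max(K-S,0) → 68.8272 59.2886 45.0486 23.7900 0.0000 0.0000 0.0000
k=5: j=0 S=23.6459 intr=64.5341 cont=63.9890 V=64.5341[EX]; j=1 S=35.3005 intr=52.8795 cont=52.3344 V=52.8795[EX]; j=2 S=52.6994 intr=35.4806 cont=34.9355 V=35.4806[EX]; j=3 S=78.6739 intr=9.5061 cont=12.6372 V=12.6372[hold]; j=4 S=117.4508 intr=0.0000 cont=0.0000 V=0.0000[hold]; j=5 S=175.3400 intr=0.0000 cont=0.0000 V=0.0000[hold]  S*(5)=52.6994
k=4: j=0 S=28.8914 intr=59.2886 cont=58.7436 V=59.2886[EX]; j=1 S=43.1314 intr=45.0486 cont=44.5036 V=45.0486[EX]; j=2 S=64.3900 intr=23.7900 cont=24.6935 V=24.6935[hold]; j=3 S=96.1266 intr=0.0000 cont=6.7129 V=6.7129[hold]; j=4 S=143.5055 intr=0.0000 cont=0.0000 V=0.0000[hold]  S*(4)=43.1314
k=3: j=0 S=35.3005 intr=52.8795 cont=52.3344 V=52.8795[EX]; j=1 S=52.6994 intr=35.4806 cont=35.3535 V=35.4806[EX]; j=2 S=78.6739 intr=9.5061 cont=16.2227 V=16.2227[hold]; j=3 S=117.4508 intr=0.0000 cont=3.5659 V=3.5659[hold]  S*(3)=52.6994
k=2: j=0 S=43.1314 intr=45.0486 cont=44.5036 V=45.0486[EX]; j=1 S=64.3900 intr=23.7900 cont=26.3522 V=26.3522[hold]; j=2 S=96.1266 intr=0.0000 cont=10.2671 V=10.2671[hold]  S*(2)=43.1314
k=1: j=0 S=52.6994 intr=35.4806 cont=36.1208 V=36.1208[hold]; j=1 S=78.6739 intr=9.5061 cont=18.7480 V=18.7480[hold]  S*(1)=-
k=0: j=0 S=64.3900 intr=23.7900 cont=27.8606 V=27.8606[hold]  S*(0)=-

price = 27.8606
boundary = - - 43.1314 52.6994 43.1314 52.6994
tree:
27.8606
36.1208 18.7480
45.0486 26.3522 10.2671
52.8795 35.4806 16.2227 3.5659
59.2886 45.0486 24.6935 6.7129 0.0000
64.5341 52.8795 35.4806 12.6372 0.0000 0.0000
68.8272 59.2886 45.0486 23.7900 0.0000 0.0000 0.0000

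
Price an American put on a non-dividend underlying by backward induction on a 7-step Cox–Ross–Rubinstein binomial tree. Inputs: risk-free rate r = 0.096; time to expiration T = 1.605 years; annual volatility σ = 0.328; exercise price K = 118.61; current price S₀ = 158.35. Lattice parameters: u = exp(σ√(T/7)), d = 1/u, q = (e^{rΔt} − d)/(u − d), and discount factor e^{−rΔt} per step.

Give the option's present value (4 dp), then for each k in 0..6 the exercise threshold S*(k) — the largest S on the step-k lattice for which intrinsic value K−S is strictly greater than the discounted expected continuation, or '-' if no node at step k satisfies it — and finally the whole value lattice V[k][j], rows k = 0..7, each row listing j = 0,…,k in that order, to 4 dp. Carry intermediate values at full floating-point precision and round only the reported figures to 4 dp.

price = 4.4567
boundary = - - - - 84.4849 72.2053 84.4849
tree:
4.4567
7.7595 1.7305
13.1606 3.3213 0.4000
21.6152 6.2557 0.8725 0.0000
34.1251 11.4879 1.9034 0.0000 0.0000
46.4047 20.3517 4.1520 0.0000 0.0000 0.0000
56.8995 34.1251 9.0572 0.0000 0.0000 0.0000 0.0000
65.8688 46.4047 19.7573 0.0000 0.0000 0.0000 0.0000 0.0000

params: Δt=0.22929 u=1.17006 d=0.85465 q=0.53138 e^(-rΔt)=0.97823
t_7 payoffs: 65.8688 46.4047 19.7573 0.0000 0.0000 0.0000 0.0000 0.0000
t_6: node(6,0) S=61.7105 payoff=56.8995 vs cont=54.3172 → 56.8995 [stop]  node(6,1) S=84.4849 payoff=34.1251 vs cont=31.5429 → 34.1251 [stop]  node(6,2) S=115.6641 payoff=2.9459 vs cont=9.0572 → 9.0572 [wait]  node(6,3) S=158.3500 payoff=0.0000 vs cont=0.0000 → 0.0000 [wait]  node(6,4) S=216.7892 payoff=0.0000 vs cont=0.0000 → 0.0000 [wait]  node(6,5) S=296.7954 payoff=0.0000 vs cont=0.0000 → 0.0000 [wait]  node(6,6) S=406.3280 payoff=0.0000 vs cont=0.0000 → 0.0000 [wait]  ⇒ S*(6)=84.4849
t_5: node(5,0) S=72.2053 payoff=46.4047 vs cont=43.8224 → 46.4047 [stop]  node(5,1) S=98.8527 payoff=19.7573 vs cont=20.3517 → 20.3517 [wait]  node(5,2) S=135.3344 payoff=0.0000 vs cont=4.1520 → 4.1520 [wait]  node(5,3) S=185.2797 payoff=0.0000 vs cont=0.0000 → 0.0000 [wait]  node(5,4) S=253.6573 payoff=0.0000 vs cont=0.0000 → 0.0000 [wait]  node(5,5) S=347.2698 payoff=0.0000 vs cont=0.0000 → 0.0000 [wait]  ⇒ S*(5)=72.2053
t_4: node(4,0) S=84.4849 payoff=34.1251 vs cont=31.8519 → 34.1251 [stop]  node(4,1) S=115.6641 payoff=2.9459 vs cont=11.4879 → 11.4879 [wait]  node(4,2) S=158.3500 payoff=0.0000 vs cont=1.9034 → 1.9034 [wait]  node(4,3) S=216.7892 payoff=0.0000 vs cont=0.0000 → 0.0000 [wait]  node(4,4) S=296.7954 payoff=0.0000 vs cont=0.0000 → 0.0000 [wait]  ⇒ S*(4)=84.4849
t_3: node(3,0) S=98.8527 payoff=19.7573 vs cont=21.6152 → 21.6152 [wait]  node(3,1) S=135.3344 payoff=0.0000 vs cont=6.2557 → 6.2557 [wait]  node(3,2) S=185.2797 payoff=0.0000 vs cont=0.8725 → 0.8725 [wait]  node(3,3) S=253.6573 payoff=0.0000 vs cont=0.0000 → 0.0000 [wait]  ⇒ S*(3)=-
t_2: node(2,0) S=115.6641 payoff=2.9459 vs cont=13.1606 → 13.1606 [wait]  node(2,1) S=158.3500 payoff=0.0000 vs cont=3.3213 → 3.3213 [wait]  node(2,2) S=216.7892 payoff=0.0000 vs cont=0.4000 → 0.4000 [wait]  ⇒ S*(2)=-
t_1: node(1,0) S=135.3344 payoff=0.0000 vs cont=7.7595 → 7.7595 [wait]  node(1,1) S=185.2797 payoff=0.0000 vs cont=1.7305 → 1.7305 [wait]  ⇒ S*(1)=-
t_0: node(0,0) S=158.3500 payoff=0.0000 vs cont=4.4567 → 4.4567 [wait]  ⇒ S*(0)=-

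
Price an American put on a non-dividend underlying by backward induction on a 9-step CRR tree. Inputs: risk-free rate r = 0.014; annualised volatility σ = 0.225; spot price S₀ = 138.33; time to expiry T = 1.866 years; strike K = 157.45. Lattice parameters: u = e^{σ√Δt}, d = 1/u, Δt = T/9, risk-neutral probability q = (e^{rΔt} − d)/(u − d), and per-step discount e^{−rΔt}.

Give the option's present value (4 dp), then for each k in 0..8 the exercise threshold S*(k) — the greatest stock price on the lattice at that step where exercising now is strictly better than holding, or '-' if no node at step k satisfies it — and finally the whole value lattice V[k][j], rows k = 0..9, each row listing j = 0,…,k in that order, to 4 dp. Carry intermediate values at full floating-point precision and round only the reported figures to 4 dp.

price = 27.1098
boundary = - - - 101.7266 112.7012 101.7266 112.7012 124.8597 138.3300
tree:
27.1098
35.5392 18.4474
45.2137 25.6236 11.0452
55.7234 34.4813 16.5039 5.3968
65.6293 44.7488 23.9385 8.8197 1.8459
74.5706 55.7234 33.4770 14.0962 3.3488 0.2838
82.6412 65.6293 44.7488 21.8770 6.0353 0.5565 0.0000
89.9260 74.5706 55.7234 32.5903 10.7927 1.0913 0.0000 0.0000
96.5013 82.6412 65.6293 44.7488 19.1200 2.1400 0.0000 0.0000 0.0000
102.4364 89.9260 74.5706 55.7234 32.5903 4.1965 0.0000 0.0000 0.0000 0.0000

Δt=0.20733  u=1.10788  d=0.90262  q=0.48857  discount=0.99710
step 9 (expiry): payoffs max(K−S,0) = 102.4364 89.9260 74.5706 55.7234 32.5903 4.1965 0.0000 0.0000 0.0000 0.0000
step 8: (k=8,j=0): S=60.9487, (K−S)⁺=96.5013, hold=96.0449 ⇒ V=96.5013 exercise | (k=8,j=1): S=74.8088, (K−S)⁺=82.6412, hold=82.1849 ⇒ V=82.6412 exercise | (k=8,j=2): S=91.8207, (K−S)⁺=65.6293, hold=65.1730 ⇒ V=65.6293 exercise | (k=8,j=3): S=112.7012, (K−S)⁺=44.7488, hold=44.2925 ⇒ V=44.7488 exercise | (k=8,j=4): S=138.3300, (K−S)⁺=19.1200, hold=18.6636 ⇒ V=19.1200 exercise | (k=8,j=5): S=169.7870, (K−S)⁺=0.0000, hold=2.1400 ⇒ V=2.1400 continue | (k=8,j=6): S=208.3974, (K−S)⁺=0.0000, hold=0.0000 ⇒ V=0.0000 continue | (k=8,j=7): S=255.7881, (K−S)⁺=0.0000, hold=0.0000 ⇒ V=0.0000 continue | (k=8,j=8): S=313.9557, (K−S)⁺=0.0000, hold=0.0000 ⇒ V=0.0000 continue  boundary S*=138.3300
step 7: (k=7,j=0): S=67.5240, (K−S)⁺=89.9260, hold=89.4696 ⇒ V=89.9260 exercise | (k=7,j=1): S=82.8794, (K−S)⁺=74.5706, hold=74.1143 ⇒ V=74.5706 exercise | (k=7,j=2): S=101.7266, (K−S)⁺=55.7234, hold=55.2671 ⇒ V=55.7234 exercise | (k=7,j=3): S=124.8597, (K−S)⁺=32.5903, hold=32.1339 ⇒ V=32.5903 exercise | (k=7,j=4): S=153.2535, (K−S)⁺=4.1965, hold=10.7927 ⇒ V=10.7927 continue | (k=7,j=5): S=188.1041, (K−S)⁺=0.0000, hold=1.0913 ⇒ V=1.0913 continue | (k=7,j=6): S=230.8800, (K−S)⁺=0.0000, hold=0.0000 ⇒ V=0.0000 continue | (k=7,j=7): S=283.3834, (K−S)⁺=0.0000, hold=0.0000 ⇒ V=0.0000 continue  boundary S*=124.8597
step 6: (k=6,j=0): S=74.8088, (K−S)⁺=82.6412, hold=82.1849 ⇒ V=82.6412 exercise | (k=6,j=1): S=91.8207, (K−S)⁺=65.6293, hold=65.1730 ⇒ V=65.6293 exercise | (k=6,j=2): S=112.7012, (K−S)⁺=44.7488, hold=44.2925 ⇒ V=44.7488 exercise | (k=6,j=3): S=138.3300, (K−S)⁺=19.1200, hold=21.8770 ⇒ V=21.8770 continue | (k=6,j=4): S=169.7870, (K−S)⁺=0.0000, hold=6.0353 ⇒ V=6.0353 continue | (k=6,j=5): S=208.3974, (K−S)⁺=0.0000, hold=0.5565 ⇒ V=0.5565 continue | (k=6,j=6): S=255.7881, (K−S)⁺=0.0000, hold=0.0000 ⇒ V=0.0000 continue  boundary S*=112.7012
step 5: (k=5,j=0): S=82.8794, (K−S)⁺=74.5706, hold=74.1143 ⇒ V=74.5706 exercise | (k=5,j=1): S=101.7266, (K−S)⁺=55.7234, hold=55.2671 ⇒ V=55.7234 exercise | (k=5,j=2): S=124.8597, (K−S)⁺=32.5903, hold=33.4770 ⇒ V=33.4770 continue | (k=5,j=3): S=153.2535, (K−S)⁺=4.1965, hold=14.0962 ⇒ V=14.0962 continue | (k=5,j=4): S=188.1041, (K−S)⁺=0.0000, hold=3.3488 ⇒ V=3.3488 continue | (k=5,j=5): S=230.8800, (K−S)⁺=0.0000, hold=0.2838 ⇒ V=0.2838 continue  boundary S*=101.7266
step 4: (k=4,j=0): S=91.8207, (K−S)⁺=65.6293, hold=65.1730 ⇒ V=65.6293 exercise | (k=4,j=1): S=112.7012, (K−S)⁺=44.7488, hold=44.7244 ⇒ V=44.7488 exercise | (k=4,j=2): S=138.3300, (K−S)⁺=19.1200, hold=23.9385 ⇒ V=23.9385 continue | (k=4,j=3): S=169.7870, (K−S)⁺=0.0000, hold=8.8197 ⇒ V=8.8197 continue | (k=4,j=4): S=208.3974, (K−S)⁺=0.0000, hold=1.8459 ⇒ V=1.8459 continue  boundary S*=112.7012
step 3: (k=3,j=0): S=101.7266, (K−S)⁺=55.7234, hold=55.2671 ⇒ V=55.7234 exercise | (k=3,j=1): S=124.8597, (K−S)⁺=32.5903, hold=34.4813 ⇒ V=34.4813 continue | (k=3,j=2): S=153.2535, (K−S)⁺=4.1965, hold=16.5039 ⇒ V=16.5039 continue | (k=3,j=3): S=188.1041, (K−S)⁺=0.0000, hold=5.3968 ⇒ V=5.3968 continue  boundary S*=101.7266
step 2: (k=2,j=0): S=112.7012, (K−S)⁺=44.7488, hold=45.2137 ⇒ V=45.2137 continue | (k=2,j=1): S=138.3300, (K−S)⁺=19.1200, hold=25.6236 ⇒ V=25.6236 continue | (k=2,j=2): S=169.7870, (K−S)⁺=0.0000, hold=11.0452 ⇒ V=11.0452 continue  boundary S*=-
step 1: (k=1,j=0): S=124.8597, (K−S)⁺=32.5903, hold=35.5392 ⇒ V=35.5392 continue | (k=1,j=1): S=153.2535, (K−S)⁺=4.1965, hold=18.4474 ⇒ V=18.4474 continue  boundary S*=-
step 0: (k=0,j=0): S=138.3300, (K−S)⁺=19.1200, hold=27.1098 ⇒ V=27.1098 continue  boundary S*=-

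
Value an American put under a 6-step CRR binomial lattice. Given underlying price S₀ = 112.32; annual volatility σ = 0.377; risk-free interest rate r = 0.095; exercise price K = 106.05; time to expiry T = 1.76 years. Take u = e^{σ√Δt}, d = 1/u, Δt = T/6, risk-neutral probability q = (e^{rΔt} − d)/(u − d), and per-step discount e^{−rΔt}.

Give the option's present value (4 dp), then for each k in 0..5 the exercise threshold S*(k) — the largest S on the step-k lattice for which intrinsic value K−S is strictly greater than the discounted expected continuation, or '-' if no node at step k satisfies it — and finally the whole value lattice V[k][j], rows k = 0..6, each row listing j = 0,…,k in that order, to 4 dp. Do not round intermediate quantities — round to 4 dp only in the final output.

Δt=0.29333, u=1.22652, d=0.81531, q=0.51785, disc=e^(-rΔt)=0.97252
k=6 terminal: V=max(K-S,0) → 73.0586 56.4190 31.3871 0.0000 0.0000 0.0000 0.0000
k=5: j=0 S=40.4647 intr=65.5853 cont=62.6708 V=65.5853[EX]; j=1 S=60.8736 intr=45.1764 cont=42.2619 V=45.1764[EX]; j=2 S=91.5759 intr=14.4741 cont=14.7174 V=14.7174[hold]; j=3 S=137.7632 intr=0.0000 cont=0.0000 V=0.0000[hold]; j=4 S=207.2456 intr=0.0000 cont=0.0000 V=0.0000[hold]; j=5 S=311.7722 intr=0.0000 cont=0.0000 V=0.0000[hold]  S*(5)=60.8736
k=4: j=0 S=49.6310 intr=56.4190 cont=53.5046 V=56.4190[EX]; j=1 S=74.6629 intr=31.3871 cont=28.5951 V=31.3871[EX]; j=2 S=112.3200 intr=0.0000 cont=6.9010 V=6.9010[hold]; j=3 S=168.9698 intr=0.0000 cont=0.0000 V=0.0000[hold]; j=4 S=254.1917 intr=0.0000 cont=0.0000 V=0.0000[hold]  S*(4)=74.6629
k=3: j=0 S=60.8736 intr=45.1764 cont=42.2619 V=45.1764[EX]; j=1 S=91.5759 intr=14.4741 cont=18.1928 V=18.1928[hold]; j=2 S=137.7632 intr=0.0000 cont=3.2358 V=3.2358[hold]; j=3 S=207.2456 intr=0.0000 cont=0.0000 V=0.0000[hold]  S*(3)=60.8736
k=2: j=0 S=74.6629 intr=31.3871 cont=30.3454 V=31.3871[EX]; j=1 S=112.3200 intr=0.0000 cont=10.1602 V=10.1602[hold]; j=2 S=168.9698 intr=0.0000 cont=1.5173 V=1.5173[hold]  S*(2)=74.6629
k=1: j=0 S=91.5759 intr=14.4741 cont=19.8342 V=19.8342[hold]; j=1 S=137.7632 intr=0.0000 cont=5.5283 V=5.5283[hold]  S*(1)=-
k=0: j=0 S=112.3200 intr=0.0000 cont=12.0844 V=12.0844[hold]  S*(0)=-

price = 12.0844
boundary = - - 74.6629 60.8736 74.6629 60.8736
tree:
12.0844
19.8342 5.5283
31.3871 10.1602 1.5173
45.1764 18.1928 3.2358 0.0000
56.4190 31.3871 6.9010 0.0000 0.0000
65.5853 45.1764 14.7174 0.0000 0.0000 0.0000
73.0586 56.4190 31.3871 0.0000 0.0000 0.0000 0.0000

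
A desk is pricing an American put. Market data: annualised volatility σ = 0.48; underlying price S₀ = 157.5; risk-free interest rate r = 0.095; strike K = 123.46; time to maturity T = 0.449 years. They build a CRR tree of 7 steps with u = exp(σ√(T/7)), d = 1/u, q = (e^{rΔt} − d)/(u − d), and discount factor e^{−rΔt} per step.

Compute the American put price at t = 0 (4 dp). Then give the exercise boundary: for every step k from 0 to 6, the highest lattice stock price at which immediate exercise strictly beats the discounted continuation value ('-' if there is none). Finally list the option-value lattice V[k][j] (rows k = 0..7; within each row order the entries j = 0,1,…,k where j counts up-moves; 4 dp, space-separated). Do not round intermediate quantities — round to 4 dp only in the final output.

price = 4.9269
boundary = - - - - - 85.7633 96.8495
tree:
4.9269
7.8946 1.9569
12.3362 3.4558 0.4502
18.6858 6.0035 0.8964 0.0000
27.2140 10.2066 1.7848 0.0000 0.0000
37.6967 16.8438 3.5540 0.0000 0.0000 0.0000
47.5139 26.6105 7.0768 0.0000 0.0000 0.0000 0.0000
56.2073 37.6967 14.0913 0.0000 0.0000 0.0000 0.0000 0.0000

Δt=0.06414, u=1.12926, d=0.88553, q=0.49472, disc=e^(-rΔt)=0.99392
k=7 terminal: V=max(K-S,0) → 56.2073 37.6967 14.0913 0.0000 0.0000 0.0000 0.0000 0.0000
k=6: j=0 S=75.9461 intr=47.5139 cont=46.7639 V=47.5139[EX]; j=1 S=96.8495 intr=26.6105 cont=25.8605 V=26.6105[EX]; j=2 S=123.5062 intr=0.0000 cont=7.0768 V=7.0768[hold]; j=3 S=157.5000 intr=0.0000 cont=0.0000 V=0.0000[hold]; j=4 S=200.8502 intr=0.0000 cont=0.0000 V=0.0000[hold]; j=5 S=256.1320 intr=0.0000 cont=0.0000 V=0.0000[hold]; j=6 S=326.6296 intr=0.0000 cont=0.0000 V=0.0000[hold]  S*(6)=96.8495
k=5: j=0 S=85.7633 intr=37.6967 cont=36.9467 V=37.6967[EX]; j=1 S=109.3687 intr=14.0913 cont=16.8438 V=16.8438[hold]; j=2 S=139.4713 intr=0.0000 cont=3.5540 V=3.5540[hold]; j=3 S=177.8592 intr=0.0000 cont=0.0000 V=0.0000[hold]; j=4 S=226.8131 intr=0.0000 cont=0.0000 V=0.0000[hold]; j=5 S=289.2409 intr=0.0000 cont=0.0000 V=0.0000[hold]  S*(5)=85.7633
k=4: j=0 S=96.8495 intr=26.6105 cont=27.2140 V=27.2140[hold]; j=1 S=123.5062 intr=0.0000 cont=10.2066 V=10.2066[hold]; j=2 S=157.5000 intr=0.0000 cont=1.7848 V=1.7848[hold]; j=3 S=200.8502 intr=0.0000 cont=0.0000 V=0.0000[hold]; j=4 S=256.1320 intr=0.0000 cont=0.0000 V=0.0000[hold]  S*(4)=-
k=3: j=0 S=109.3687 intr=14.0913 cont=18.6858 V=18.6858[hold]; j=1 S=139.4713 intr=0.0000 cont=6.0035 V=6.0035[hold]; j=2 S=177.8592 intr=0.0000 cont=0.8964 V=0.8964[hold]; j=3 S=226.8131 intr=0.0000 cont=0.0000 V=0.0000[hold]  S*(3)=-
k=2: j=0 S=123.5062 intr=0.0000 cont=12.3362 V=12.3362[hold]; j=1 S=157.5000 intr=0.0000 cont=3.4558 V=3.4558[hold]; j=2 S=200.8502 intr=0.0000 cont=0.4502 V=0.4502[hold]  S*(2)=-
k=1: j=0 S=139.4713 intr=0.0000 cont=7.8946 V=7.8946[hold]; j=1 S=177.8592 intr=0.0000 cont=1.9569 V=1.9569[hold]  S*(1)=-
k=0: j=0 S=157.5000 intr=0.0000 cont=4.9269 V=4.9269[hold]  S*(0)=-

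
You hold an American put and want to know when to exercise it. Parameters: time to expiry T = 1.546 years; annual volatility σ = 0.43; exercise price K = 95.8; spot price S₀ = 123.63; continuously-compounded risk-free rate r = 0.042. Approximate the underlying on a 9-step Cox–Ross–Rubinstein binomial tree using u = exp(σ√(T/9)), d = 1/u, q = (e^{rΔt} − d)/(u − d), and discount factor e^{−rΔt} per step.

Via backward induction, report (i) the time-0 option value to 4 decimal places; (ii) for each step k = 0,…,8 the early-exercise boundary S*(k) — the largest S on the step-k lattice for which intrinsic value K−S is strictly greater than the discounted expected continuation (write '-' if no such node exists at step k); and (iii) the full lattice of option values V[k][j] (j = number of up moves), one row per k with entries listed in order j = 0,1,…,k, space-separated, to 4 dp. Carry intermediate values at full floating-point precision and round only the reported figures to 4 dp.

Δt=0.17178, u=1.19509, d=0.83676, q=0.47577, disc=e^(-rΔt)=0.99281
k=9 terminal: V=max(K-S,0) → 70.9383 60.2917 45.0860 23.3687 0.0000 0.0000 0.0000 0.0000 0.0000 0.0000
k=8: j=0 S=29.7119 intr=66.0881 cont=65.3994 V=66.0881[EX]; j=1 S=42.4355 intr=53.3645 cont=52.6759 V=53.3645[EX]; j=2 S=60.6076 intr=35.1924 cont=34.5037 V=35.1924[EX]; j=3 S=86.5617 intr=9.2383 cont=12.1625 V=12.1625[hold]; j=4 S=123.6300 intr=0.0000 cont=0.0000 V=0.0000[hold]; j=5 S=176.5721 intr=0.0000 cont=0.0000 V=0.0000[hold]; j=6 S=252.1857 intr=0.0000 cont=0.0000 V=0.0000[hold]; j=7 S=360.1794 intr=0.0000 cont=0.0000 V=0.0000[hold]; j=8 S=514.4192 intr=0.0000 cont=0.0000 V=0.0000[hold]  S*(8)=60.6076
k=7: j=0 S=35.5083 intr=60.2917 cont=59.6030 V=60.2917[EX]; j=1 S=50.7140 intr=45.0860 cont=44.3973 V=45.0860[EX]; j=2 S=72.4313 intr=23.3687 cont=24.0612 V=24.0612[hold]; j=3 S=103.4486 intr=0.0000 cont=6.3301 V=6.3301[hold]; j=4 S=147.7485 intr=0.0000 cont=0.0000 V=0.0000[hold]; j=5 S=211.0189 intr=0.0000 cont=0.0000 V=0.0000[hold]; j=6 S=301.3836 intr=0.0000 cont=0.0000 V=0.0000[hold]; j=7 S=430.4453 intr=0.0000 cont=0.0000 V=0.0000[hold]  S*(7)=50.7140
k=6: j=0 S=42.4355 intr=53.3645 cont=52.6759 V=53.3645[EX]; j=1 S=60.6076 intr=35.1924 cont=34.8308 V=35.1924[EX]; j=2 S=86.5617 intr=9.2383 cont=15.5130 V=15.5130[hold]; j=3 S=123.6300 intr=0.0000 cont=3.2946 V=3.2946[hold]; j=4 S=176.5721 intr=0.0000 cont=0.0000 V=0.0000[hold]; j=5 S=252.1857 intr=0.0000 cont=0.0000 V=0.0000[hold]; j=6 S=360.1794 intr=0.0000 cont=0.0000 V=0.0000[hold]  S*(6)=60.6076
k=5: j=0 S=50.7140 intr=45.0860 cont=44.3973 V=45.0860[EX]; j=1 S=72.4313 intr=23.3687 cont=25.6438 V=25.6438[hold]; j=2 S=103.4486 intr=0.0000 cont=9.6301 V=9.6301[hold]; j=3 S=147.7485 intr=0.0000 cont=1.7147 V=1.7147[hold]; j=4 S=211.0189 intr=0.0000 cont=0.0000 V=0.0000[hold]; j=5 S=301.3836 intr=0.0000 cont=0.0000 V=0.0000[hold]  S*(5)=50.7140
k=4: j=0 S=60.6076 intr=35.1924 cont=35.5784 V=35.5784[hold]; j=1 S=86.5617 intr=9.2383 cont=17.8954 V=17.8954[hold]; j=2 S=123.6300 intr=0.0000 cont=5.8220 V=5.8220[hold]; j=3 S=176.5721 intr=0.0000 cont=0.8924 V=0.8924[hold]; j=4 S=252.1857 intr=0.0000 cont=0.0000 V=0.0000[hold]  S*(4)=-
k=3: j=0 S=72.4313 intr=23.3687 cont=26.9700 V=26.9700[hold]; j=1 S=103.4486 intr=0.0000 cont=12.0639 V=12.0639[hold]; j=2 S=147.7485 intr=0.0000 cont=3.4517 V=3.4517[hold]; j=3 S=211.0189 intr=0.0000 cont=0.4645 V=0.4645[hold]  S*(3)=-
k=2: j=0 S=86.5617 intr=9.2383 cont=19.7352 V=19.7352[hold]; j=1 S=123.6300 intr=0.0000 cont=7.9092 V=7.9092[hold]; j=2 S=176.5721 intr=0.0000 cont=2.0159 V=2.0159[hold]  S*(2)=-
k=1: j=0 S=103.4486 intr=0.0000 cont=14.0073 V=14.0073[hold]; j=1 S=147.7485 intr=0.0000 cont=5.0686 V=5.0686[hold]  S*(1)=-
k=0: j=0 S=123.6300 intr=0.0000 cont=9.6844 V=9.6844[hold]  S*(0)=-

price = 9.6844
boundary = - - - - - 50.7140 60.6076 50.7140 60.6076
tree:
9.6844
14.0073 5.0686
19.7352 7.9092 2.0159
26.9700 12.0639 3.4517 0.4645
35.5784 17.8954 5.8220 0.8924 0.0000
45.0860 25.6438 9.6301 1.7147 0.0000 0.0000
53.3645 35.1924 15.5130 3.2946 0.0000 0.0000 0.0000
60.2917 45.0860 24.0612 6.3301 0.0000 0.0000 0.0000 0.0000
66.0881 53.3645 35.1924 12.1625 0.0000 0.0000 0.0000 0.0000 0.0000
70.9383 60.2917 45.0860 23.3687 0.0000 0.0000 0.0000 0.0000 0.0000 0.0000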